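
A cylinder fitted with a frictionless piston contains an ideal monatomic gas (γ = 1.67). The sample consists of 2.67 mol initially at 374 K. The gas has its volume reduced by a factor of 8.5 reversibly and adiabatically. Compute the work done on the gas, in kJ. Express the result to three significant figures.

W ≈ 39.6 kJ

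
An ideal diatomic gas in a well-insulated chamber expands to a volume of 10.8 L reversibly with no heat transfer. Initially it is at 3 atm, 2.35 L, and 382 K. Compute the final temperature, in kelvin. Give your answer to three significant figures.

For a reversible adiabat TV^(γ−1) is constant, so T₂ = T₁ (V₁/V₂)^(γ−1).
γ = 7/5 for a diatomic ideal gas.
T₂ = 382 × (2.35/10.8)^(2/5) = 207.5 K.

T₂ ≈ 208 K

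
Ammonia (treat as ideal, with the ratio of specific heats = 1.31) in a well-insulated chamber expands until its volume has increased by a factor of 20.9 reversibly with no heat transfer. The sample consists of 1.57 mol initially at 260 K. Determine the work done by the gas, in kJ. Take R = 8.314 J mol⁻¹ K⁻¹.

For a reversible adiabat TV^(γ−1) is constant, so T₂ = T₁ (V₁/V₂)^(γ−1).
T₂ = 260 × (1/20.9)^(0.31) = 101.3 K.
Q = 0, so ΔU = W_on_gas = nCᵥΔT with Cᵥ = R/(γ−1) = 26.82 J/(mol·K).
ΔU = 1.57 × 26.82 × (101.3 − 260) = -6681 J.
Work done by the gas = −ΔU = 6681 J.

W ≈ 6.68 kJ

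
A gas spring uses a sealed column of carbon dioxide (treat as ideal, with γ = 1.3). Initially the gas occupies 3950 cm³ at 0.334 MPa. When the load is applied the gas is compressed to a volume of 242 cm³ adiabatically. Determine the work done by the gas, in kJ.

P₂ = P₁(V₁/V₂)^γ = 0.334×(3950/242)^(1.3) = 12.6 MPa.
For a reversible adiabat, W_by_gas = (P₁V₁ − P₂V₂)/(γ−1).
W_by = (334000×0.00395 − 1.26×10^7×0.000242) / (0.3) = -5766 J.

W ≈ -5.77 kJ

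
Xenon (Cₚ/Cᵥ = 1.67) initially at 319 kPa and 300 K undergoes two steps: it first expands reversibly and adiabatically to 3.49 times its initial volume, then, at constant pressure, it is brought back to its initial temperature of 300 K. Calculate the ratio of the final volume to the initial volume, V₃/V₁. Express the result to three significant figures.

V₃/V₁ ≈ 8.06

Adiabatic step: V₂/V₁ = 3.49; T₂ = T₁·(1/3.49)^(0.67) = 129.8 K.
Isobaric step: V₃/V₂ = T₃/T₂ = 300/129.8.
V₃/V₁ = (V₂/V₁)(V₃/V₂) = 3.49 × (300/129.8) = 8.063.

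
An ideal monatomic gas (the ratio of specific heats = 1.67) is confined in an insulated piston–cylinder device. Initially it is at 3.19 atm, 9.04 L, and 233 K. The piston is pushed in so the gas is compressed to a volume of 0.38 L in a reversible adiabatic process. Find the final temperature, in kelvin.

T₂ ≈ 1950 K

Adiabatic: T₁V₁^(γ−1) = T₂V₂^(γ−1) ⇒ T₂ = T₁ (V₁/V₂)^(γ−1).
T₂ = 233 × (9.04/0.38)^(0.67) = 1948 K.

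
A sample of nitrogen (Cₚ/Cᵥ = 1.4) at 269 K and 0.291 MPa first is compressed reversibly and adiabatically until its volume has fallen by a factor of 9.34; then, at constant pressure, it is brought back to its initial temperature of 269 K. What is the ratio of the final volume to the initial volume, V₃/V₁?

V₃/V₁ ≈ 0.0438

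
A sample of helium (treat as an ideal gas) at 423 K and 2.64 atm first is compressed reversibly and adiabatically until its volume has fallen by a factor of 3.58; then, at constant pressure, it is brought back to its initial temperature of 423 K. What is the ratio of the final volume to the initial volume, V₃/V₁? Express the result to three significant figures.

V₃/V₁ ≈ 0.119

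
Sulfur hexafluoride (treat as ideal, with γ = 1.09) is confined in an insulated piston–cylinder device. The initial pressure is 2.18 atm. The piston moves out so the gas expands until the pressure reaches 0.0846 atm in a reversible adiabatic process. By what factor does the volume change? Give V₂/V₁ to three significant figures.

V₂/V₁ ≈ 19.7

From PV^γ = const, V₂/V₁ = (P₁/P₂)^(1/γ).
V₂/V₁ = (2.18/0.0846)^(0.917) = 19.7.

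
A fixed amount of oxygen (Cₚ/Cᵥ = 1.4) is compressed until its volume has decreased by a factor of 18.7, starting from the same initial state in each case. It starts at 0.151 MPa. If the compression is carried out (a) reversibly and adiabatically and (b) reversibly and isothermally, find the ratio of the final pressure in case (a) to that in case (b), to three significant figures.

P_adiabatic / P_isothermal ≈ 3.23

Isothermal: P_b = P₁(V₁/V₂) = 0.151×18.7.
Adiabatic: P_a = P₁(V₁/V₂)^γ = 0.151×18.7^(1.4).
P_a/P_b = (V₁/V₂)^(γ−1) = 18.7^(0.4) = 3.227.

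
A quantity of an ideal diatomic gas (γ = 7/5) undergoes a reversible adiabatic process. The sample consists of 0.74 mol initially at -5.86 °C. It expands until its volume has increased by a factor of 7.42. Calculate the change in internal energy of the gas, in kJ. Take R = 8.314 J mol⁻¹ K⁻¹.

For a reversible adiabat TV^(γ−1) is constant, so T₂ = T₁ (V₁/V₂)^(γ−1).
T₁ = -5.86 °C = 267.3 K.
T₂ = 267.3 × (1/7.42)^(2/5) = 119.9 K.
Q = 0, so ΔU = W_on_gas = nCᵥΔT with Cᵥ = R/(γ−1) = 20.79 J/(mol·K).
ΔU = 0.74 × 20.79 × (119.9 − 267.3) = -2267 J.

ΔU ≈ -2.27 kJ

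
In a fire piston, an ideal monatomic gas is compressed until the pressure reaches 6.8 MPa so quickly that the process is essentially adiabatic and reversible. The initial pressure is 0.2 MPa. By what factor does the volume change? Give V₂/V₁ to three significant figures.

V₂/V₁ ≈ 0.121

From PV^γ = const, V₂/V₁ = (P₁/P₂)^(1/γ).
For a monatomic ideal gas γ = 5/3.
V₂/V₁ = (0.2/6.8)^(3/5) = 0.1205.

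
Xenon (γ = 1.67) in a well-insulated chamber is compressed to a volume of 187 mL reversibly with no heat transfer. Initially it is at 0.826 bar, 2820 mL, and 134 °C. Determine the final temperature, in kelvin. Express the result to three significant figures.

T₂ ≈ 2510 K

Adiabatic: T₁V₁^(γ−1) = T₂V₂^(γ−1) ⇒ T₂ = T₁ (V₁/V₂)^(γ−1).
T₁ = 134 °C = 407.1 K.
T₂ = 407.1 × (2820/187)^(0.67) = 2508 K.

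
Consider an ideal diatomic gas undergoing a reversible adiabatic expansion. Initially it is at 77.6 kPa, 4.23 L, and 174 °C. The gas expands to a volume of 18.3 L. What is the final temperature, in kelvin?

For a reversible adiabat TV^(γ−1) is constant, so T₂ = T₁ (V₁/V₂)^(γ−1).
γ = 7/5 for a diatomic ideal gas.
T₁ = 174 °C = 447.1 K.
T₂ = 447.1 × (4.23/18.3)^(2/5) = 248.9 K.

T₂ ≈ 249 K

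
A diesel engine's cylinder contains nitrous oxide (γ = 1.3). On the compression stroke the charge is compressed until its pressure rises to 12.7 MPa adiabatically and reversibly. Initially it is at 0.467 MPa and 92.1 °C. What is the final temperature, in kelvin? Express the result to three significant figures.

T₂ ≈ 783 K

Along an adiabat T P^((1−γ)/γ) is constant, so T₂ = T₁ (P₂/P₁)^((γ−1)/γ).
T₁ = 92.1 °C = 365.2 K.
T₂ = 365.2 × (12.7/0.467)^(0.231) = 782.8 K.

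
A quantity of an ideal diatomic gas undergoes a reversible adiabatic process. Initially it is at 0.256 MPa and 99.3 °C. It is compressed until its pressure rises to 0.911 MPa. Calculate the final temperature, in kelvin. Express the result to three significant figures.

T₂ ≈ 535 K

Along an adiabat T P^((1−γ)/γ) is constant, so T₂ = T₁ (P₂/P₁)^((γ−1)/γ).
For a diatomic ideal gas γ = 7/5, so (γ−1)/γ = 2/7.
T₁ = 99.3 °C = 372.4 K.
T₂ = 372.4 × (0.911/0.256)^(2/7) = 535.3 K.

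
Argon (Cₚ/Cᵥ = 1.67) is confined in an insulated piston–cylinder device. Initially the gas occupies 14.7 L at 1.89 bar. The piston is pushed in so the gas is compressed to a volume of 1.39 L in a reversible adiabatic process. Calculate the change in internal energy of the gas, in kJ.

ΔU ≈ 16.0 kJ

P₂ = P₁(V₁/V₂)^γ = 1.89×(14.7/1.39)^(1.67) = 97.06 bar.
For a reversible adiabat, W_by_gas = (P₁V₁ − P₂V₂)/(γ−1).
W_by = (189000×0.0147 − 9.706×10^6×0.00139) / (0.67) = -15990 J.
Q = 0 ⇒ ΔU = −W_by = 15990 J.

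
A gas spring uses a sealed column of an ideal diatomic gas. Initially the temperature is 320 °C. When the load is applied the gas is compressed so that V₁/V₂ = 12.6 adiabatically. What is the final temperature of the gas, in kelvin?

T₂ ≈ 1630 K

Adiabatic: T₁V₁^(γ−1) = T₂V₂^(γ−1) ⇒ T₂ = T₁ (V₁/V₂)^(γ−1).
For a diatomic ideal gas γ = 7/5, so γ−1 = 2/5.
T₁ = 320 °C = 593.1 K.
T₂ = 593.1 × 12.6^(2/5) = 1634 K.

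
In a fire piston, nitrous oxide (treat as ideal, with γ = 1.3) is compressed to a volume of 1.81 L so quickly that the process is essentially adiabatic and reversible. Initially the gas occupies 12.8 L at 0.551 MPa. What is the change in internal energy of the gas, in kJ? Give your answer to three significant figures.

ΔU ≈ 18.8 kJ

P₂ = P₁(V₁/V₂)^γ = 0.551×(12.8/1.81)^(1.3) = 7.007 MPa.
For a reversible adiabat, W_by_gas = (P₁V₁ − P₂V₂)/(γ−1).
W_by = (551000×0.0128 − 7.007×10^6×0.00181) / (0.3) = -18770 J.
Q = 0 ⇒ ΔU = −W_by = 18770 J.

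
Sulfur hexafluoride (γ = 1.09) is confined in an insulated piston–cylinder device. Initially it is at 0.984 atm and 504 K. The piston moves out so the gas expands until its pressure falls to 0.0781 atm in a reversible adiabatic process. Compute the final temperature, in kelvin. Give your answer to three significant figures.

Adiabatic: T₂/T₁ = (P₂/P₁)^((γ−1)/γ).
T₂ = 504 × (0.0781/0.984)^(0.0826) = 408.9 K.

T₂ ≈ 409 K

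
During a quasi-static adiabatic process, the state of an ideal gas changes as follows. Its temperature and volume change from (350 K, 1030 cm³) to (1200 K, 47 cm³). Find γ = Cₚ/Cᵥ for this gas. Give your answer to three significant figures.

γ ≈ 1.40

TV^(γ−1) = const ⇒ γ − 1 = ln(T₂/T₁) / ln(V₁/V₂).
γ = 1 + ln(1200/350) / ln(1030/47) = 1.399.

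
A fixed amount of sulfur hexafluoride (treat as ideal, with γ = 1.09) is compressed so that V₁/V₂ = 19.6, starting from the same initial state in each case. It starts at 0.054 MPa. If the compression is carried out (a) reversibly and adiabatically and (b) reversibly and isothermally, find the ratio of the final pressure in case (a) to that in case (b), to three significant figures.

P_adiabatic / P_isothermal ≈ 1.31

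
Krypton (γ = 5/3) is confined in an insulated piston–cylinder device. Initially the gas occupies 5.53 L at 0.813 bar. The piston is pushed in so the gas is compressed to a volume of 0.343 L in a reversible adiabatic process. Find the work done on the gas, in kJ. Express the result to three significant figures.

P₂ = P₁(V₁/V₂)^γ = 0.813×(5.53/0.343)^(5/3) = 83.65 bar.
For a reversible adiabat, W_by_gas = (P₁V₁ − P₂V₂)/(γ−1).
W_by = (81300×0.00553 − 8.365×10^6×0.000343) / (2/3) = -3630 J.
W_on_gas = −W_by = 3630 J.

W ≈ 3.63 kJ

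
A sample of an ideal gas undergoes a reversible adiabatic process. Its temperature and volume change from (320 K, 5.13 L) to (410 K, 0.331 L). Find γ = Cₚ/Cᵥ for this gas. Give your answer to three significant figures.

γ ≈ 1.09

TV^(γ−1) = const ⇒ γ − 1 = ln(T₂/T₁) / ln(V₁/V₂).
γ = 1 + ln(410/320) / ln(5.13/0.331) = 1.09.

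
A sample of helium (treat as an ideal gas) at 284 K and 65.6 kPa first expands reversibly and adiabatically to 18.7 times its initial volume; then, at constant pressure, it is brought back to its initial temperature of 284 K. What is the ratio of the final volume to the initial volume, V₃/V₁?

V₃/V₁ ≈ 132

For a monatomic ideal gas γ = 5/3.
Adiabatic step: V₂/V₁ = 18.7; T₂ = T₁·(1/18.7)^(2/3) = 40.31 K.
Isobaric step: V₃/V₂ = T₃/T₂ = 284/40.31.
V₃/V₁ = (V₂/V₁)(V₃/V₂) = 18.7 × (284/40.31) = 131.7.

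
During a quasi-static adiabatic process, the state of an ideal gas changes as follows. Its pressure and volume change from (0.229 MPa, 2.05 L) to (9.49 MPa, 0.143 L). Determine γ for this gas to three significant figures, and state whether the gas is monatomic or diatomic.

γ ≈ 1.40; diatomic

PV^γ = const ⇒ γ = ln(P₂/P₁) / ln(V₁/V₂).
γ = ln(9.49/0.229) / ln(2.05/0.143) = 1.399.
γ ≈ 1.40 is close to 7/5, so the gas is diatomic.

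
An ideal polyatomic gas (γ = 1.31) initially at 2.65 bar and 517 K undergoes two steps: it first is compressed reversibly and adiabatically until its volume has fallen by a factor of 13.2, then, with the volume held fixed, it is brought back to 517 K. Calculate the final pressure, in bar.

Adiabatic step (PV^γ = const): P₂ = 2.65×13.2^(1.31) = 77.84 bar; T₂ = 517×13.2^(0.31) = 1150 K.
Isochoric: P₃ = P₂(T₃/T₂) = 77.84 × (517/1150) = 34.98 bar.

P₃ ≈ 35.0 bar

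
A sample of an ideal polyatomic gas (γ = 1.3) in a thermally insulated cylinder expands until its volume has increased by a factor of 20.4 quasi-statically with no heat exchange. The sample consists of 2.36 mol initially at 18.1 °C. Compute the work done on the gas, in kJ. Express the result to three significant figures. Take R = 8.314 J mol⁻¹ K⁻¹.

Adiabatic: T₁V₁^(γ−1) = T₂V₂^(γ−1) ⇒ T₂ = T₁ (V₁/V₂)^(γ−1).
T₁ = 18.1 °C = 291.2 K.
T₂ = 291.2 × (1/20.4)^(0.3) = 117.9 K.
Q = 0, so ΔU = W_on_gas = nCᵥΔT with Cᵥ = R/(γ−1) = 27.71 J/(mol·K).
ΔU = 2.36 × 27.71 × (117.9 − 291.2) = -11340 J.

W ≈ -11.3 kJ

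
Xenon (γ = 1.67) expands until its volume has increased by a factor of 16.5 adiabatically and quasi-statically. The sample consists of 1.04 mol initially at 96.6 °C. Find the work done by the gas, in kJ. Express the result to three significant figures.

W ≈ 4.04 kJ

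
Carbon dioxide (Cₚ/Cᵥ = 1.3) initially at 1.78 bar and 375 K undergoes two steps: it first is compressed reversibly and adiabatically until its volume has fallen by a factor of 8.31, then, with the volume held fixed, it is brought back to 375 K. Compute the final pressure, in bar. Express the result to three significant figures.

P₃ ≈ 14.8 bar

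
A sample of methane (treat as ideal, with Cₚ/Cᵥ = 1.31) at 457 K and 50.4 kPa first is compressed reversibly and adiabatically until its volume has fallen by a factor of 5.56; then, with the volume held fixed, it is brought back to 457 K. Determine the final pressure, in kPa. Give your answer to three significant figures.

Adiabatic step (PV^γ = const): P₂ = 50.4×5.56^(1.31) = 477 kPa; T₂ = 457×5.56^(0.31) = 777.8 K.
Isochoric: P₃ = P₂(T₃/T₂) = 477 × (457/777.8) = 280.2 kPa.

P₃ ≈ 280 kPa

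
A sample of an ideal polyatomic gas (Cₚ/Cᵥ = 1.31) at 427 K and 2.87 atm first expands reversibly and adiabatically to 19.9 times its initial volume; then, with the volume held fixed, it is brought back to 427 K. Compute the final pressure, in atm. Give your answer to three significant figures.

P₃ ≈ 0.144 atm

Adiabatic step (PV^γ = const): P₂ = 2.87×(1/19.9)^(1.31) = 0.05707 atm; T₂ = 427×(1/19.9)^(0.31) = 169 K.
Isochoric: P₃ = P₂(T₃/T₂) = 0.05707 × (427/169) = 0.1442 atm.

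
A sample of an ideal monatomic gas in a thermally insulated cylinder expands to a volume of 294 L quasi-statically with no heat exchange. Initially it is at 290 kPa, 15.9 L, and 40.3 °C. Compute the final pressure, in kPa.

P₂ ≈ 2.24 kPa

Since PV^γ is constant along a reversible adiabat, P₂ = P₁ (V₁/V₂)^γ.
γ = 5/3 for a monatomic ideal gas.
P₂ = 290 × (15.9/294)^(5/3) = 2.243 kPa.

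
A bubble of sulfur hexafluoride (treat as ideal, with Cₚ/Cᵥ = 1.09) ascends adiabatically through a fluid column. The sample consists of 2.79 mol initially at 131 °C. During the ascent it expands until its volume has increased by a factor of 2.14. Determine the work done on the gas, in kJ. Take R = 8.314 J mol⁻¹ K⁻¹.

W ≈ -6.89 kJ

For a reversible adiabat TV^(γ−1) is constant, so T₂ = T₁ (V₁/V₂)^(γ−1).
T₁ = 131 °C = 404.1 K.
T₂ = 404.1 × (1/2.14)^(0.09) = 377.4 K.
Q = 0, so ΔU = W_on_gas = nCᵥΔT with Cᵥ = R/(γ−1) = 92.38 J/(mol·K).
ΔU = 2.79 × 92.38 × (377.4 − 404.1) = -6894 J.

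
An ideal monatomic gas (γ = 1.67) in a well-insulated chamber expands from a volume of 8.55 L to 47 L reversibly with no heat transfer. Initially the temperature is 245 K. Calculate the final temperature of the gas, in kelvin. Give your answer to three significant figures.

T₂ ≈ 78.2 K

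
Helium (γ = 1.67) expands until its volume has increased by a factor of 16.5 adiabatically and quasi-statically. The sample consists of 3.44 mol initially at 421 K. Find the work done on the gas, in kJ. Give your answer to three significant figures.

W ≈ -15.2 kJ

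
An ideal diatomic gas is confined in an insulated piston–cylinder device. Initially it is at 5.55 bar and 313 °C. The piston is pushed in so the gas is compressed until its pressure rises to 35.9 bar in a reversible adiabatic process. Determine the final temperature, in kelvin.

T₂ ≈ 999 K

Adiabatic: T₂/T₁ = (P₂/P₁)^((γ−1)/γ).
For a diatomic ideal gas γ = 7/5, so (γ−1)/γ = 2/7.
T₁ = 313 °C = 586.1 K.
T₂ = 586.1 × (35.9/5.55)^(2/7) = 999.2 K.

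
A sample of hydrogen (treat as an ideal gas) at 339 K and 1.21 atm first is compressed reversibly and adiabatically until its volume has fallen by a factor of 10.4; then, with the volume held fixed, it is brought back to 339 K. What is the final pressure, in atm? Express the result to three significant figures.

For a diatomic ideal gas γ = 7/5.
Adiabatic step (PV^γ = const): P₂ = 1.21×10.4^(7/5) = 32.11 atm; T₂ = 339×10.4^(2/5) = 865 K.
Isochoric: P₃ = P₂(T₃/T₂) = 32.11 × (339/865) = 12.58 atm.

P₃ ≈ 12.6 atm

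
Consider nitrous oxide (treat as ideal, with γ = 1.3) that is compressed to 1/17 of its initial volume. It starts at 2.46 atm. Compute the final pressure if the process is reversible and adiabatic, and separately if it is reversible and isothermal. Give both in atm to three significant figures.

Isothermal: P₂ = P₁(V₁/V₂) = 2.46×17 = 41.82 atm.
Adiabatic: P₂ = P₁(V₁/V₂)^γ = 2.46×17^(1.3) = 97.84 atm.

adiabatic: 97.8 atm; isothermal: 41.8 atm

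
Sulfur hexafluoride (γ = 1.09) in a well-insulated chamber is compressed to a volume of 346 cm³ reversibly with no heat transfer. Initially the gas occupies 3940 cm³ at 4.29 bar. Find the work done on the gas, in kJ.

P₂ = P₁(V₁/V₂)^γ = 4.29×(3940/346)^(1.09) = 60.81 bar.
For a reversible adiabat, W_by_gas = (P₁V₁ − P₂V₂)/(γ−1).
W_by = (429000×0.00394 − 6.081×10^6×0.000346) / (0.09) = -4596 J.
W_on_gas = −W_by = 4596 J.

W ≈ 4.60 kJ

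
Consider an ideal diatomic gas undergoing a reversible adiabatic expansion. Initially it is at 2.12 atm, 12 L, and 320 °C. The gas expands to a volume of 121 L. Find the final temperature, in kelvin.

Adiabatic: T₁V₁^(γ−1) = T₂V₂^(γ−1) ⇒ T₂ = T₁ (V₁/V₂)^(γ−1).
γ = 7/5 for a diatomic ideal gas.
T₁ = 320 °C = 593.1 K.
T₂ = 593.1 × (12/121)^(2/5) = 235.4 K.

T₂ ≈ 235 K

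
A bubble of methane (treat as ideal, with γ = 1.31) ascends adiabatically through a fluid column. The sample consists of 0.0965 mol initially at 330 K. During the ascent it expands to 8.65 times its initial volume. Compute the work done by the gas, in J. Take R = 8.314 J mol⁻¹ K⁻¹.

W ≈ 417 J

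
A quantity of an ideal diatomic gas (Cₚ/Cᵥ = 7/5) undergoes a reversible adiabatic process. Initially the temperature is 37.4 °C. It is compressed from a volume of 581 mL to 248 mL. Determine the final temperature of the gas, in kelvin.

Adiabatic: T₁V₁^(γ−1) = T₂V₂^(γ−1) ⇒ T₂ = T₁ (V₁/V₂)^(γ−1).
T₁ = 37.4 °C = 310.5 K.
T₂ = 310.5 × (581/248)^(2/5) = 436.5 K.

T₂ ≈ 437 K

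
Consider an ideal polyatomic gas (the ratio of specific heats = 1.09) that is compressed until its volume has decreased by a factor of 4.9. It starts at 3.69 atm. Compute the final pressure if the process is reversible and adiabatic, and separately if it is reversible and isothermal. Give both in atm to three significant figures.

Isothermal: P₂ = P₁(V₁/V₂) = 3.69×4.9 = 18.08 atm.
Adiabatic: P₂ = P₁(V₁/V₂)^γ = 3.69×4.9^(1.09) = 20.86 atm.

adiabatic: 20.9 atm; isothermal: 18.1 atm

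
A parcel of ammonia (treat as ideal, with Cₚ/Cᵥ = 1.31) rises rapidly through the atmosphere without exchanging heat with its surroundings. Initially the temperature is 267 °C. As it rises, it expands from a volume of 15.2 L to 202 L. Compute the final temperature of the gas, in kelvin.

T₂ ≈ 242 K

For a reversible adiabat TV^(γ−1) is constant, so T₂ = T₁ (V₁/V₂)^(γ−1).
T₁ = 267 °C = 540.1 K.
T₂ = 540.1 × (15.2/202)^(0.31) = 242.2 K.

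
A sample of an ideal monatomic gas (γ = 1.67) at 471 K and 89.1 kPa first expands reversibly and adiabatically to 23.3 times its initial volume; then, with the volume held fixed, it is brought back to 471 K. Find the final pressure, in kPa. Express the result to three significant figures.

Adiabatic step (PV^γ = const): P₂ = 89.1×(1/23.3)^(1.67) = 0.4639 kPa; T₂ = 471×(1/23.3)^(0.67) = 57.13 K.
Isochoric: P₃ = P₂(T₃/T₂) = 0.4639 × (471/57.13) = 3.824 kPa.

P₃ ≈ 3.82 kPa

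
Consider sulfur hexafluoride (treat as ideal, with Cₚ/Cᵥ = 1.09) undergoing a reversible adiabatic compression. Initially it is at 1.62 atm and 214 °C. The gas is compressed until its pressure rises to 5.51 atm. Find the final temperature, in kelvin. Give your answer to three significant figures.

Along an adiabat T P^((1−γ)/γ) is constant, so T₂ = T₁ (P₂/P₁)^((γ−1)/γ).
T₁ = 214 °C = 487.1 K.
T₂ = 487.1 × (5.51/1.62)^(0.0826) = 539 K.

T₂ ≈ 539 K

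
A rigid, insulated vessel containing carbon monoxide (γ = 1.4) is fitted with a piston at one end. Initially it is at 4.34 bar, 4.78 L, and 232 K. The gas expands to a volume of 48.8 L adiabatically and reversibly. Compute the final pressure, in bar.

P₂ ≈ 0.168 bar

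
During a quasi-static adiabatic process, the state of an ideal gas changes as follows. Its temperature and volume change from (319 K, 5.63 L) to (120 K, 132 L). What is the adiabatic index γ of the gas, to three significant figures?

TV^(γ−1) = const ⇒ γ − 1 = ln(T₂/T₁) / ln(V₁/V₂).
γ = 1 + ln(120/319) / ln(5.63/132) = 1.31.

γ ≈ 1.31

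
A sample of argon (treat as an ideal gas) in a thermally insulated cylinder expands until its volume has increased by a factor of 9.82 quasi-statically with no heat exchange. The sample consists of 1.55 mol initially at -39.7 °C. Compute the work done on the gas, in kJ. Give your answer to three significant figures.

For a reversible adiabat TV^(γ−1) is constant, so T₂ = T₁ (V₁/V₂)^(γ−1).
γ = 5/3 for a monatomic ideal gas, so γ−1 = 2/3.
T₁ = -39.7 °C = 233.4 K.
T₂ = 233.4 × (1/9.82)^(2/3) = 50.91 K.
Q = 0, so ΔU = W_on_gas = nCᵥΔT with Cᵥ = R/(γ−1) = 12.47 J/(mol·K).
ΔU = 1.55 × 12.47 × (50.91 − 233.4) = -3529 J.

W ≈ -3.53 kJ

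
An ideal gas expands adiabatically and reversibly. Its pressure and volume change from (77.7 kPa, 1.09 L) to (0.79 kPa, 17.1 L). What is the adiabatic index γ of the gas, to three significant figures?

γ ≈ 1.67

PV^γ = const ⇒ γ = ln(P₂/P₁) / ln(V₁/V₂).
γ = ln(0.79/77.7) / ln(1.09/17.1) = 1.667.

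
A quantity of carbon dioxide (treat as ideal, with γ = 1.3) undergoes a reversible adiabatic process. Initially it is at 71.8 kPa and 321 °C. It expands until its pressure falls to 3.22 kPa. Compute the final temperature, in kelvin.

T₂ ≈ 290 K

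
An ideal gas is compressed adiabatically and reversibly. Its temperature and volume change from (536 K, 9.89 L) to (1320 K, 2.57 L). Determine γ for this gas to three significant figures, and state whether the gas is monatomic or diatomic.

γ ≈ 1.67; monatomic

TV^(γ−1) = const ⇒ γ − 1 = ln(T₂/T₁) / ln(V₁/V₂).
γ = 1 + ln(1320/536) / ln(9.89/2.57) = 1.669.
γ ≈ 1.67 is close to 5/3, so the gas is monatomic.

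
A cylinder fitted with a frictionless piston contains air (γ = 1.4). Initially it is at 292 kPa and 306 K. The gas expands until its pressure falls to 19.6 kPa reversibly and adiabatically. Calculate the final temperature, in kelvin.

T₂ ≈ 141 K

Along an adiabat T P^((1−γ)/γ) is constant, so T₂ = T₁ (P₂/P₁)^((γ−1)/γ).
T₂ = 306 × (19.6/292)^(0.286) = 141.4 K.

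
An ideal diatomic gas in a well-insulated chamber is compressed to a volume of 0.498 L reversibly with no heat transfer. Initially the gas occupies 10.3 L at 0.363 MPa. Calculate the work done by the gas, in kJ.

W ≈ -22.1 kJ

γ = 7/5 for a diatomic ideal gas.
P₂ = P₁(V₁/V₂)^γ = 0.363×(10.3/0.498)^(7/5) = 25.22 MPa.
For a reversible adiabat, W_by_gas = (P₁V₁ − P₂V₂)/(γ−1).
W_by = (363000×0.0103 − 2.522×10^7×0.000498) / (2/5) = -22050 J.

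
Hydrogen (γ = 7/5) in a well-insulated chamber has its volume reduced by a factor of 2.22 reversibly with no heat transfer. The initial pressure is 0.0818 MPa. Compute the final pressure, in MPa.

Adiabatic: P₁V₁^γ = P₂V₂^γ ⇒ P₂ = P₁ (V₁/V₂)^γ.
P₂ = 0.0818 × 2.22^(7/5) = 0.2498 MPa.

P₂ ≈ 0.250 MPa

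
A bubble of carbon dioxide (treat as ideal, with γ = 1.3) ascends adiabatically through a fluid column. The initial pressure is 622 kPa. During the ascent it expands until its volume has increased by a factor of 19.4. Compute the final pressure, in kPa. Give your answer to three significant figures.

Adiabatic: P₁V₁^γ = P₂V₂^γ ⇒ P₂ = P₁ (V₁/V₂)^γ.
P₂ = 622 × (1/19.4)^(1.3) = 13.17 kPa.

P₂ ≈ 13.2 kPa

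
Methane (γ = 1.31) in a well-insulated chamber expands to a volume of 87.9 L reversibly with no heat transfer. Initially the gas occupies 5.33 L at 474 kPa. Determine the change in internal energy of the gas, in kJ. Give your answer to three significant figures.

ΔU ≈ -4.73 kJ

P₂ = P₁(V₁/V₂)^γ = 474×(5.33/87.9)^(1.31) = 12.05 kPa.
For a reversible adiabat, W_by_gas = (P₁V₁ − P₂V₂)/(γ−1).
W_by = (474000×0.00533 − 12050×0.0879) / (0.31) = 4732 J.
Q = 0 ⇒ ΔU = −W_by = -4732 J.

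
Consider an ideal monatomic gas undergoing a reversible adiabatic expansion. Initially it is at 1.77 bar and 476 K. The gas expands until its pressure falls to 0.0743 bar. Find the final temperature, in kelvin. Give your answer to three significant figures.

T₂ ≈ 134 K

Along an adiabat T P^((1−γ)/γ) is constant, so T₂ = T₁ (P₂/P₁)^((γ−1)/γ).
For a monatomic ideal gas γ = 5/3, so (γ−1)/γ = 2/5.
T₂ = 476 × (0.0743/1.77)^(2/5) = 133.9 K.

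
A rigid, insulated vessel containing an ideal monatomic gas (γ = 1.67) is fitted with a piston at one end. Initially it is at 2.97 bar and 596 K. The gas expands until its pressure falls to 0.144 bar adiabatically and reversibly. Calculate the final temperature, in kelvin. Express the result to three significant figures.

Along an adiabat T P^((1−γ)/γ) is constant, so T₂ = T₁ (P₂/P₁)^((γ−1)/γ).
T₂ = 596 × (0.144/2.97)^(0.401) = 177 K.

T₂ ≈ 177 K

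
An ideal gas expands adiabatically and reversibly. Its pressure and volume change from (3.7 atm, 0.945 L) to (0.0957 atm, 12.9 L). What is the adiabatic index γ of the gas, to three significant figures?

γ ≈ 1.40

PV^γ = const ⇒ γ = ln(P₂/P₁) / ln(V₁/V₂).
γ = ln(0.0957/3.7) / ln(0.945/12.9) = 1.398.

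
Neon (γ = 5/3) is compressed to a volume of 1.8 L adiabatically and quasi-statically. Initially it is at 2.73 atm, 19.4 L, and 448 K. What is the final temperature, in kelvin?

For a reversible adiabat TV^(γ−1) is constant, so T₂ = T₁ (V₁/V₂)^(γ−1).
T₂ = 448 × (19.4/1.8)^(2/3) = 2186 K.

T₂ ≈ 2190 K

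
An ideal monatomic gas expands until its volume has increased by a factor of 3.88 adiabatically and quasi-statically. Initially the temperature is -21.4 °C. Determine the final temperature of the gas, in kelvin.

For a reversible adiabat TV^(γ−1) is constant, so T₂ = T₁ (V₁/V₂)^(γ−1).
For a monatomic ideal gas γ = 5/3, so γ−1 = 2/3.
T₁ = -21.4 °C = 251.7 K.
T₂ = 251.7 × (1/3.88)^(2/3) = 102 K.

T₂ ≈ 102 K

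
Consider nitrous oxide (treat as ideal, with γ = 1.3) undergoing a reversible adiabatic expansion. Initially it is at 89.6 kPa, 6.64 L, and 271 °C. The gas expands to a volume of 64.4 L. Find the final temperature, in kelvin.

Adiabatic: T₁V₁^(γ−1) = T₂V₂^(γ−1) ⇒ T₂ = T₁ (V₁/V₂)^(γ−1).
T₁ = 271 °C = 544.1 K.
T₂ = 544.1 × (6.64/64.4)^(0.3) = 275.2 K.

T₂ ≈ 275 K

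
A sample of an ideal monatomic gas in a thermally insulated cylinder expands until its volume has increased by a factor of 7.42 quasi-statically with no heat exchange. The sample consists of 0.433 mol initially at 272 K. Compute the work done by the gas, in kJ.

Adiabatic: T₁V₁^(γ−1) = T₂V₂^(γ−1) ⇒ T₂ = T₁ (V₁/V₂)^(γ−1).
γ = 5/3 for a monatomic ideal gas, so γ−1 = 2/3.
T₂ = 272 × (1/7.42)^(2/3) = 71.5 K.
Q = 0, so ΔU = W_on_gas = nCᵥΔT with Cᵥ = R/(γ−1) = 12.47 J/(mol·K).
ΔU = 0.433 × 12.47 × (71.5 − 272) = -1083 J.
Work done by the gas = −ΔU = 1083 J.

W ≈ 1.08 kJ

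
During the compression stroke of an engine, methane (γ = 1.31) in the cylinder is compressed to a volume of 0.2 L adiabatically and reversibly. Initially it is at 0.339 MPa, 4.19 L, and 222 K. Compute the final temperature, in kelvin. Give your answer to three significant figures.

T₂ ≈ 570 K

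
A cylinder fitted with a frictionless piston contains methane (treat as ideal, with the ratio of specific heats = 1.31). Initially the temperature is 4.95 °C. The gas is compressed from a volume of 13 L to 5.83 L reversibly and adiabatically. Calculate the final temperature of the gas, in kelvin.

T₂ ≈ 357 K

For a reversible adiabat TV^(γ−1) is constant, so T₂ = T₁ (V₁/V₂)^(γ−1).
T₁ = 4.95 °C = 278.1 K.
T₂ = 278.1 × (13/5.83)^(0.31) = 356.6 K.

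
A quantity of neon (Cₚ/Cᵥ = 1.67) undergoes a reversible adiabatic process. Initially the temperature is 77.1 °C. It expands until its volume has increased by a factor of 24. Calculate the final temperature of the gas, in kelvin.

T₂ ≈ 41.7 K

For a reversible adiabat TV^(γ−1) is constant, so T₂ = T₁ (V₁/V₂)^(γ−1).
T₁ = 77.1 °C = 350.2 K.
T₂ = 350.2 × (1/24)^(0.67) = 41.65 K.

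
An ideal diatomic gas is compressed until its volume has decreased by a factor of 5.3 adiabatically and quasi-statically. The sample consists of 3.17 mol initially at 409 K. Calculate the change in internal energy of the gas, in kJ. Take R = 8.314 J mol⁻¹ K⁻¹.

ΔU ≈ 25.6 kJ

For a reversible adiabat TV^(γ−1) is constant, so T₂ = T₁ (V₁/V₂)^(γ−1).
γ = 7/5 for a diatomic ideal gas, so γ−1 = 2/5.
T₂ = 409 × 5.3^(2/5) = 797 K.
Q = 0, so ΔU = W_on_gas = nCᵥΔT with Cᵥ = R/(γ−1) = 20.79 J/(mol·K).
ΔU = 3.17 × 20.79 × (797 − 409) = 25560 J.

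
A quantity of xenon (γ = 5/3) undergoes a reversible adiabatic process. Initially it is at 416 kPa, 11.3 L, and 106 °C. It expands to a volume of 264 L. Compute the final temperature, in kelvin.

Adiabatic: T₁V₁^(γ−1) = T₂V₂^(γ−1) ⇒ T₂ = T₁ (V₁/V₂)^(γ−1).
T₁ = 106 °C = 379.1 K.
T₂ = 379.1 × (11.3/264)^(2/3) = 46.39 K.

T₂ ≈ 46.4 K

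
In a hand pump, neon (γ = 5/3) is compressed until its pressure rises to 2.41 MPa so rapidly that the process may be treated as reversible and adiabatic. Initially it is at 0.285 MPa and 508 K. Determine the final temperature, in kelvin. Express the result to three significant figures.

T₂ ≈ 1190 K

Along an adiabat T P^((1−γ)/γ) is constant, so T₂ = T₁ (P₂/P₁)^((γ−1)/γ).
T₂ = 508 × (2.41/0.285)^(2/5) = 1193 K.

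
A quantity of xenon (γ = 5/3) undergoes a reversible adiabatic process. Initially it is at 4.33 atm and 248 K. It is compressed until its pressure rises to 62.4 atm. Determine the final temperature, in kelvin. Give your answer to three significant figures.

T₂ ≈ 721 K

Adiabatic: T₂/T₁ = (P₂/P₁)^((γ−1)/γ).
T₂ = 248 × (62.4/4.33)^(2/5) = 721 K.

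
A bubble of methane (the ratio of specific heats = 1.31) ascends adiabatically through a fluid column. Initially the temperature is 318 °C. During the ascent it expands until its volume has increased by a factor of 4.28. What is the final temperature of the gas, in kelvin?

For a reversible adiabat TV^(γ−1) is constant, so T₂ = T₁ (V₁/V₂)^(γ−1).
T₁ = 318 °C = 591.1 K.
T₂ = 591.1 × (1/4.28)^(0.31) = 376.7 K.

T₂ ≈ 377 K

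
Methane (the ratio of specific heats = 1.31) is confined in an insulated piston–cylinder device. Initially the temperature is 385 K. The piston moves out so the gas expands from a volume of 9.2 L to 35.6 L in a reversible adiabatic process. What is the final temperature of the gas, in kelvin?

T₂ ≈ 253 K

For a reversible adiabat TV^(γ−1) is constant, so T₂ = T₁ (V₁/V₂)^(γ−1).
T₂ = 385 × (9.2/35.6)^(0.31) = 253.1 K.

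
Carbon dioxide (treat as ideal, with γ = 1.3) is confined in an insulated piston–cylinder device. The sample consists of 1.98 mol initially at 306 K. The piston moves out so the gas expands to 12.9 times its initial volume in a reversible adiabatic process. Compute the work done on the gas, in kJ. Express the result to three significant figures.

W ≈ -8.99 kJ

Adiabatic: T₁V₁^(γ−1) = T₂V₂^(γ−1) ⇒ T₂ = T₁ (V₁/V₂)^(γ−1).
T₂ = 306 × (1/12.9)^(0.3) = 142.1 K.
Q = 0, so ΔU = W_on_gas = nCᵥΔT with Cᵥ = R/(γ−1) = 27.71 J/(mol·K).
ΔU = 1.98 × 27.71 × (142.1 − 306) = -8994 J.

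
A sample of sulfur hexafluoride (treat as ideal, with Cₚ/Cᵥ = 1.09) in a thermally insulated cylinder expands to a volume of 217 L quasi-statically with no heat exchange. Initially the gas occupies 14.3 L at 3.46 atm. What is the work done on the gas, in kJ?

P₂ = P₁(V₁/V₂)^γ = 3.46×(14.3/217)^(1.09) = 0.1785 atm.
For a reversible adiabat, W_by_gas = (P₁V₁ − P₂V₂)/(γ−1).
W_by = (350600×0.0143 − 18090×0.217) / (0.09) = 12090 J.
W_on_gas = −W_by = -12090 J.

W ≈ -12.1 kJ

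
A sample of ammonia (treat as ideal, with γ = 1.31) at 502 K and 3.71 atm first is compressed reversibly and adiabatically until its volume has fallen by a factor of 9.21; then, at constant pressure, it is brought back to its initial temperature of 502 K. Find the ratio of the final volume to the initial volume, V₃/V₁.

V₃/V₁ ≈ 0.0546

Adiabatic step: V₂/V₁ = 0.1086; T₂ = T₁·9.21^(0.31) = 999.1 K.
Isobaric step: V₃/V₂ = T₃/T₂ = 502/999.1.
V₃/V₁ = (V₂/V₁)(V₃/V₂) = 0.1086 × (502/999.1) = 0.05455.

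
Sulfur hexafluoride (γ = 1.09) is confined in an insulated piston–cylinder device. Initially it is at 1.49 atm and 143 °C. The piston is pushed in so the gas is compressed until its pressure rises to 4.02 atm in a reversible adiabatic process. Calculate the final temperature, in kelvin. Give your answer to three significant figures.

T₂ ≈ 452 K

Along an adiabat T P^((1−γ)/γ) is constant, so T₂ = T₁ (P₂/P₁)^((γ−1)/γ).
T₁ = 143 °C = 416.1 K.
T₂ = 416.1 × (4.02/1.49)^(0.0826) = 451.7 K.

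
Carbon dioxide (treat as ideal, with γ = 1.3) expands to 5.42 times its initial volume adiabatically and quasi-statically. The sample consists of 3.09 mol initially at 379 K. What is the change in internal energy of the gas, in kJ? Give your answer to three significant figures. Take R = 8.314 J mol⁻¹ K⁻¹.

ΔU ≈ -12.9 kJ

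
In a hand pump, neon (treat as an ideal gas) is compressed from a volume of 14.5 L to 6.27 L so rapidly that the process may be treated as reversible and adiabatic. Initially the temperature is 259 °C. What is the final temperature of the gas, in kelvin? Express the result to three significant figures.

Adiabatic: T₁V₁^(γ−1) = T₂V₂^(γ−1) ⇒ T₂ = T₁ (V₁/V₂)^(γ−1).
For a monatomic ideal gas γ = 5/3, so γ−1 = 2/3.
T₁ = 259 °C = 532.1 K.
T₂ = 532.1 × (14.5/6.27)^(2/3) = 930.6 K.

T₂ ≈ 931 K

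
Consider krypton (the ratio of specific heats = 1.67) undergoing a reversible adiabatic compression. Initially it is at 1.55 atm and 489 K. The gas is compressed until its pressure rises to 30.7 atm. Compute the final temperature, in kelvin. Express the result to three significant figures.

T₂ ≈ 1620 K

Adiabatic: T₂/T₁ = (P₂/P₁)^((γ−1)/γ).
T₂ = 489 × (30.7/1.55)^(0.401) = 1620 K.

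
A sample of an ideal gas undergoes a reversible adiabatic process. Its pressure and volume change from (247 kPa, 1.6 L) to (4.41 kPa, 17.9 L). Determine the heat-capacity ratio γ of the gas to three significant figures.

γ ≈ 1.67

PV^γ = const ⇒ γ = ln(P₂/P₁) / ln(V₁/V₂).
γ = ln(4.41/247) / ln(1.6/17.9) = 1.667.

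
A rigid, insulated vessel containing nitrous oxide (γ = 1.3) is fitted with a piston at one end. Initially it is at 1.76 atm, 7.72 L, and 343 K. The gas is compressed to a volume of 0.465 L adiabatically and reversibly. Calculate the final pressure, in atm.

P₂ ≈ 67.9 atm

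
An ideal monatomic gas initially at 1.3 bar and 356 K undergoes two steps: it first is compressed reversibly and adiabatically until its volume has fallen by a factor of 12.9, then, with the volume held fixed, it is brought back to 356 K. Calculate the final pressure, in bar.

For a monatomic ideal gas γ = 5/3.
Adiabatic step (PV^γ = const): P₂ = 1.3×12.9^(5/3) = 92.24 bar; T₂ = 356×12.9^(2/3) = 1958 K.
Isochoric: P₃ = P₂(T₃/T₂) = 92.24 × (356/1958) = 16.77 bar.

P₃ ≈ 16.8 bar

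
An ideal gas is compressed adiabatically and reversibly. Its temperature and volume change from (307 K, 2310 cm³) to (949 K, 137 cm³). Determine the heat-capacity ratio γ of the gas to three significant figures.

TV^(γ−1) = const ⇒ γ − 1 = ln(T₂/T₁) / ln(V₁/V₂).
γ = 1 + ln(949/307) / ln(2310/137) = 1.399.

γ ≈ 1.40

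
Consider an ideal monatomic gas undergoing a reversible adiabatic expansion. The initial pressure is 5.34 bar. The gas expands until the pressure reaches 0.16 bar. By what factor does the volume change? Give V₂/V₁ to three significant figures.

V₂/V₁ ≈ 8.20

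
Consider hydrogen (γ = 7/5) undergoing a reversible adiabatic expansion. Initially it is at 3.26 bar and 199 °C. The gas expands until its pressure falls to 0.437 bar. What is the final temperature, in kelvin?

T₂ ≈ 266 K

Along an adiabat T P^((1−γ)/γ) is constant, so T₂ = T₁ (P₂/P₁)^((γ−1)/γ).
T₁ = 199 °C = 472.1 K.
T₂ = 472.1 × (0.437/3.26)^(2/7) = 265.9 K.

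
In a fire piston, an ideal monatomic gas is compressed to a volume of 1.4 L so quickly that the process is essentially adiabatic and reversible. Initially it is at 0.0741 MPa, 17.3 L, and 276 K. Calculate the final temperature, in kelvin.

For a reversible adiabat TV^(γ−1) is constant, so T₂ = T₁ (V₁/V₂)^(γ−1).
γ = 5/3 for a monatomic ideal gas.
T₂ = 276 × (17.3/1.4)^(2/3) = 1475 K.

T₂ ≈ 1480 K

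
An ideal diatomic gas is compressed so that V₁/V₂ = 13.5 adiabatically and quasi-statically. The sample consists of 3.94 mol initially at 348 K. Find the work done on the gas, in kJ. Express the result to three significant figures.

W ≈ 52.2 kJ

For a reversible adiabat TV^(γ−1) is constant, so T₂ = T₁ (V₁/V₂)^(γ−1).
γ = 7/5 for a diatomic ideal gas, so γ−1 = 2/5.
T₂ = 348 × 13.5^(2/5) = 985.6 K.
Q = 0, so ΔU = W_on_gas = nCᵥΔT with Cᵥ = R/(γ−1) = 20.79 J/(mol·K).
ΔU = 3.94 × 20.79 × (985.6 − 348) = 52220 J.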